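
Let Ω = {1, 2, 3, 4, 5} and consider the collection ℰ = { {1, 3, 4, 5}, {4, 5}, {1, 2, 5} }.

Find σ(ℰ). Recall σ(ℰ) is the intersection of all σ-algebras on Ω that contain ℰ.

Seed the family with ℰ together with ∅ and Ω: { {}, {4, 5}, {1, 2, 5}, {1, 3, 4, 5}, Ω }.
Round 1: +4 →
  {2}  = Ω∖{1, 3, 4, 5}
  {3, 4}  = Ω∖{1, 2, 5}
  {1, 2, 3}  = Ω∖{4, 5}
  {1, 2, 4, 5}  = {4, 5} ∪ {1, 2, 5}
  [9 total]
Round 2: +6 →
  {3}  = Ω∖{1, 2, 4, 5}
  {2, 3, 4}  = {3, 4} ∪ {2}
  {2, 4, 5}  = {2} ∪ {4, 5}
  {3, 4, 5}  = {3, 4} ∪ {4, 5}
  {1, 2, 3, 4}  = {3, 4} ∪ {1, 2, 3}
  {1, 2, 3, 5}  = {1, 2, 3} ∪ {1, 2, 5}
  [15 total]
Round 3 (7 new):
  {4}  = Ω∖{1, 2, 3, 5}
  {5}  = Ω∖{1, 2, 3, 4}
  {1, 2}  = Ω∖{3, 4, 5}
  {1, 3}  = Ω∖{2, 4, 5}
  {1, 5}  = Ω∖{2, 3, 4}
  {2, 3}  = {3} ∪ {2}
  {2, 3, 4, 5}  = {4, 5} ∪ {2, 3, 4}
  [22 total]
Round 4. New:
  {1}  = Ω∖{2, 3, 4, 5}
  {2, 4}  = {2} ∪ {4}
  {2, 5}  = {2} ∪ {5}
  {3, 5}  = {5} ∪ {3}
  {1, 2, 4}  = {1, 2} ∪ {4}
  {1, 3, 4}  = {3, 4} ∪ {1, 3}
  {1, 3, 5}  = {1, 3} ∪ {1, 5}
  {1, 4, 5}  = Ω∖{2, 3}
  {2, 3, 5}  = {5} ∪ {2, 3}
  [31 total]
Round 5: +1 →
  {1, 4}  = Ω∖{2, 3, 5}
  [32 total]
Round 6: no new sets; the family is a σ-algebra.

σ(ℰ) = { {}, {1}, {2}, {3}, {4}, {5}, {1, 2}, {1, 3}, {1, 4}, {1, 5}, {2, 3}, {2, 4}, {2, 5}, {3, 4}, {3, 5}, {4, 5}, {1, 2, 3}, {1, 2, 4}, {1, 2, 5}, {1, 3, 4}, {1, 3, 5}, {1, 4, 5}, {2, 3, 4}, {2, 3, 5}, {2, 4, 5}, {3, 4, 5}, {1, 2, 3, 4}, {1, 2, 3, 5}, {1, 2, 4, 5}, {1, 3, 4, 5}, {2, 3, 4, 5}, Ω }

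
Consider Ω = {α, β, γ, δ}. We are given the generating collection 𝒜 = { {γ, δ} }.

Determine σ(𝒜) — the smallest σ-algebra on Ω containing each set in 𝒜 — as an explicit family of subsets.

Seed the family with 𝒜 together with ∅ and Ω: { {}, {γ, δ}, Ω }.
Round 1 adds 1:
  {α, β}  = ᶜ of {γ, δ}
  |family| = 4
After Round 2 the family is unchanged; done.

Therefore σ(𝒜) = { {}, {α, β}, {γ, δ}, Ω } (|σ(𝒜)| = 4).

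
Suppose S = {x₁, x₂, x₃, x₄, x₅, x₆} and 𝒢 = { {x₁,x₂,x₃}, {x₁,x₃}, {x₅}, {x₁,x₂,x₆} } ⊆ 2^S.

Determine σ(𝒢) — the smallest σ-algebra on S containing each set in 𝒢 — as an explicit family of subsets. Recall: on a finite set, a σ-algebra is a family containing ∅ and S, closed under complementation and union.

σ(𝒢) (64 sets): { {}, {x₁}, {x₂}, {x₃}, {x₄}, {x₅}, {x₆}, {x₁,x₂}, {x₁,x₃}, {x₁,x₄}, {x₁,x₅}, {x₁,x₆}, {x₂,x₃}, {x₂,x₄}, {x₂,x₅}, {x₂,x₆}, {x₃,x₄}, {x₃,x₅}, {x₃,x₆}, {x₄,x₅}, {x₄,x₆}, {x₅,x₆}, {x₁,x₂,x₃}, {x₁,x₂,x₄}, {x₁,x₂,x₅}, {x₁,x₂,x₆}, {x₁,x₃,x₄}, {x₁,x₃,x₅}, {x₁,x₃,x₆}, {x₁,x₄,x₅}, {x₁,x₄,x₆}, {x₁,x₅,x₆}, {x₂,x₃,x₄}, {x₂,x₃,x₅}, {x₂,x₃,x₆}, {x₂,x₄,x₅}, {x₂,x₄,x₆}, {x₂,x₅,x₆}, {x₃,x₄,x₅}, {x₃,x₄,x₆}, {x₃,x₅,x₆}, {x₄,x₅,x₆}, {x₁,x₂,x₃,x₄}, {x₁,x₂,x₃,x₅}, {x₁,x₂,x₃,x₆}, {x₁,x₂,x₄,x₅}, {x₁,x₂,x₄,x₆}, {x₁,x₂,x₅,x₆}, {x₁,x₃,x₄,x₅}, {x₁,x₃,x₄,x₆}, {x₁,x₃,x₅,x₆}, {x₁,x₄,x₅,x₆}, {x₂,x₃,x₄,x₅}, {x₂,x₃,x₄,x₆}, {x₂,x₃,x₅,x₆}, {x₂,x₄,x₅,x₆}, {x₃,x₄,x₅,x₆}, {x₁,x₂,x₃,x₄,x₅}, {x₁,x₂,x₃,x₄,x₆}, {x₁,x₂,x₃,x₅,x₆}, {x₁,x₂,x₄,x₅,x₆}, {x₁,x₃,x₄,x₅,x₆}, {x₂,x₃,x₄,x₅,x₆}, S }

Check:
Start: 𝒢 ∪ {∅, S} = { {}, {x₅}, {x₁,x₃}, {x₁,x₂,x₃}, {x₁,x₂,x₆}, S }.
Step 1: 8 new —
  {x₁,x₃,x₅}  = {x₁,x₃} ∪ {x₅}
  {x₃,x₄,x₅}  = {x₁,x₂,x₆}ᶜ
  {x₄,x₅,x₆}  = {x₁,x₂,x₃}ᶜ
  {x₁,x₂,x₃,x₅}  = {x₁,x₂,x₃} ∪ {x₅}
  {x₁,x₂,x₃,x₆}  = {x₁,x₂,x₃} ∪ {x₁,x₂,x₆}
  {x₁,x₂,x₅,x₆}  = {x₁,x₂,x₆} ∪ {x₅}
  {x₂,x₄,x₅,x₆}  = {x₁,x₃}ᶜ
  {x₁,x₂,x₃,x₄,x₆}  = {x₅}ᶜ
Step 2: +11 →
  {x₃,x₄}  = {x₁,x₂,x₅,x₆}ᶜ
  {x₄,x₅}  = {x₁,x₂,x₃,x₆}ᶜ
  {x₄,x₆}  = {x₁,x₂,x₃,x₅}ᶜ
  {x₂,x₄,x₆}  = {x₁,x₃,x₅}ᶜ
  {x₁,x₃,x₄,x₅}  = {x₃,x₄,x₅} ∪ {x₁,x₃,x₅}
  {x₃,x₄,x₅,x₆}  = {x₃,x₄,x₅} ∪ {x₄,x₅,x₆}
  {x₁,x₂,x₃,x₄,x₅}  = {x₃,x₄,x₅} ∪ {x₁,x₂,x₃}
  {x₁,x₂,x₃,x₅,x₆}  = {x₁,x₂,x₃} ∪ {x₁,x₂,x₅,x₆}
  {x₁,x₂,x₄,x₅,x₆}  = {x₂,x₄,x₅,x₆} ∪ {x₁,x₂,x₆}
  {x₁,x₃,x₄,x₅,x₆}  = {x₁,x₃,x₅} ∪ {x₄,x₅,x₆}
  {x₂,x₃,x₄,x₅,x₆}  = {x₃,x₄,x₅} ∪ {x₂,x₄,x₅,x₆}
Step 3: +13 →
  {x₁}  = {x₂,x₃,x₄,x₅,x₆}ᶜ
  {x₂}  = {x₁,x₃,x₄,x₅,x₆}ᶜ
  {x₃}  = {x₁,x₂,x₄,x₅,x₆}ᶜ
  {x₄}  = {x₁,x₂,x₃,x₅,x₆}ᶜ
  {x₆}  = {x₁,x₂,x₃,x₄,x₅}ᶜ
  {x₁,x₂}  = {x₃,x₄,x₅,x₆}ᶜ
  {x₂,x₆}  = {x₁,x₃,x₄,x₅}ᶜ
  {x₁,x₃,x₄}  = {x₃,x₄} ∪ {x₁,x₃}
  {x₃,x₄,x₆}  = {x₃,x₄} ∪ {x₄,x₆}
  {x₁,x₂,x₃,x₄}  = {x₃,x₄} ∪ {x₁,x₂,x₃}
  {x₁,x₂,x₄,x₆}  = {x₂,x₄,x₆} ∪ {x₁,x₂,x₆}
  {x₁,x₃,x₄,x₆}  = {x₁,x₃} ∪ {x₄,x₆}
  {x₂,x₃,x₄,x₆}  = {x₂,x₄,x₆} ∪ {x₃,x₄}
Step 4 (22 new):
  {x₁,x₄}  = {x₄} ∪ {x₁}
  {x₁,x₅}  = {x₂,x₃,x₄,x₆}ᶜ
  {x₁,x₆}  = {x₁} ∪ {x₆}
  {x₂,x₃}  = {x₂} ∪ {x₃}
  {x₂,x₄}  = {x₂} ∪ {x₄}
  {x₂,x₅}  = {x₁,x₃,x₄,x₆}ᶜ
  {x₃,x₅}  = {x₁,x₂,x₄,x₆}ᶜ
  {x₃,x₆}  = {x₃} ∪ {x₆}
  {x₅,x₆}  = {x₁,x₂,x₃,x₄}ᶜ
  {x₁,x₂,x₄}  = {x₁,x₂} ∪ {x₄}
  {x₁,x₂,x₅}  = {x₃,x₄,x₆}ᶜ
  {x₁,x₃,x₆}  = {x₁,x₃} ∪ {x₆}
  {x₁,x₄,x₅}  = {x₄,x₅} ∪ {x₁}
  {x₁,x₄,x₆}  = {x₁} ∪ {x₄,x₆}
  {x₂,x₃,x₄}  = {x₃,x₄} ∪ {x₂}
  {x₂,x₃,x₆}  = {x₂,x₆} ∪ {x₃}
  {x₂,x₄,x₅}  = {x₂} ∪ {x₄,x₅}
  {x₂,x₅,x₆}  = {x₁,x₃,x₄}ᶜ
  {x₁,x₂,x₄,x₅}  = {x₄,x₅} ∪ {x₁,x₂}
  {x₁,x₃,x₅,x₆}  = {x₁,x₃,x₅} ∪ {x₆}
  {x₁,x₄,x₅,x₆}  = {x₄,x₅,x₆} ∪ {x₁}
  {x₂,x₃,x₄,x₅}  = {x₂} ∪ {x₃,x₄,x₅}
Step 5 adds 4:
  {x₁,x₅,x₆}  = {x₂,x₃,x₄}ᶜ
  {x₂,x₃,x₅}  = {x₁,x₄,x₆}ᶜ
  {x₃,x₅,x₆}  = {x₁,x₂,x₄}ᶜ
  {x₂,x₃,x₅,x₆}  = {x₁,x₄}ᶜ
After Step 6 the family is unchanged; done.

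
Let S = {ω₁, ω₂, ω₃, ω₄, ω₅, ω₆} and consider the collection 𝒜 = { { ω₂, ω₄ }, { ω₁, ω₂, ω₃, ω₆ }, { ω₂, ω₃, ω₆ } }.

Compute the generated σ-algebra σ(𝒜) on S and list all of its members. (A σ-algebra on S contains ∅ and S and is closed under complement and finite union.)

Seed the family with 𝒜 together with ∅ and S: { {  }, { ω₂, ω₄ }, { ω₂, ω₃, ω₆ }, { ω₁, ω₂, ω₃, ω₆ }, S }.
Iteration 1. New:
  { ω₄, ω₅ }  = complement { ω₁, ω₂, ω₃, ω₆ }
  { ω₁, ω₄, ω₅ }  = complement { ω₂, ω₃, ω₆ }
  { ω₁, ω₃, ω₅, ω₆ }  = complement { ω₂, ω₄ }
  { ω₂, ω₃, ω₄, ω₆ }  = { ω₂, ω₃, ω₆ } ∪ { ω₂, ω₄ }
  { ω₁, ω₂, ω₃, ω₄, ω₆ }  = { ω₂, ω₄ } ∪ { ω₁, ω₂, ω₃, ω₆ }
  — 10 sets.
Iteration 2: +7 →
  { ω₅ }  = complement { ω₁, ω₂, ω₃, ω₄, ω₆ }
  { ω₁, ω₅ }  = complement { ω₂, ω₃, ω₄, ω₆ }
  { ω₂, ω₄, ω₅ }  = { ω₄, ω₅ } ∪ { ω₂, ω₄ }
  { ω₁, ω₂, ω₄, ω₅ }  = { ω₁, ω₄, ω₅ } ∪ { ω₂, ω₄ }
  { ω₁, ω₂, ω₃, ω₅, ω₆ }  = { ω₁, ω₃, ω₅, ω₆ } ∪ { ω₂, ω₃, ω₆ }
  { ω₁, ω₃, ω₄, ω₅, ω₆ }  = { ω₁, ω₄, ω₅ } ∪ { ω₁, ω₃, ω₅, ω₆ }
  { ω₂, ω₃, ω₄, ω₅, ω₆ }  = { ω₂, ω₃, ω₆ } ∪ { ω₄, ω₅ }
  — 17 sets.
Iteration 3 adds 6:
  { ω₁ }  = complement { ω₂, ω₃, ω₄, ω₅, ω₆ }
  { ω₂ }  = complement { ω₁, ω₃, ω₄, ω₅, ω₆ }
  { ω₄ }  = complement { ω₁, ω₂, ω₃, ω₅, ω₆ }
  { ω₃, ω₆ }  = complement { ω₁, ω₂, ω₄, ω₅ }
  { ω₁, ω₃, ω₆ }  = complement { ω₂, ω₄, ω₅ }
  { ω₂, ω₃, ω₅, ω₆ }  = { ω₂, ω₃, ω₆ } ∪ { ω₅ }
  — 23 sets.
Iteration 4 (9 new):
  { ω₁, ω₂ }  = { ω₁ } ∪ { ω₂ }
  { ω₁, ω₄ }  = complement { ω₂, ω₃, ω₅, ω₆ }
  { ω₂, ω₅ }  = { ω₂ } ∪ { ω₅ }
  { ω₁, ω₂, ω₄ }  = { ω₁ } ∪ { ω₂, ω₄ }
  { ω₁, ω₂, ω₅ }  = { ω₂ } ∪ { ω₁, ω₅ }
  { ω₃, ω₄, ω₆ }  = { ω₃, ω₆ } ∪ { ω₄ }
  { ω₃, ω₅, ω₆ }  = { ω₅ } ∪ { ω₃, ω₆ }
  { ω₁, ω₃, ω₄, ω₆ }  = { ω₁, ω₃, ω₆ } ∪ { ω₄ }
  { ω₃, ω₄, ω₅, ω₆ }  = { ω₄, ω₅ } ∪ { ω₃, ω₆ }
  — 32 sets.
Iteration 5: closed — nothing new.

σ(𝒜) = { {  }, { ω₁ }, { ω₂ }, { ω₄ }, { ω₅ }, { ω₁, ω₂ }, { ω₁, ω₄ }, { ω₁, ω₅ }, { ω₂, ω₄ }, { ω₂, ω₅ }, { ω₃, ω₆ }, { ω₄, ω₅ }, { ω₁, ω₂, ω₄ }, { ω₁, ω₂, ω₅ }, { ω₁, ω₃, ω₆ }, { ω₁, ω₄, ω₅ }, { ω₂, ω₃, ω₆ }, { ω₂, ω₄, ω₅ }, { ω₃, ω₄, ω₆ }, { ω₃, ω₅, ω₆ }, { ω₁, ω₂, ω₃, ω₆ }, { ω₁, ω₂, ω₄, ω₅ }, { ω₁, ω₃, ω₄, ω₆ }, { ω₁, ω₃, ω₅, ω₆ }, { ω₂, ω₃, ω₄, ω₆ }, { ω₂, ω₃, ω₅, ω₆ }, { ω₃, ω₄, ω₅, ω₆ }, { ω₁, ω₂, ω₃, ω₄, ω₆ }, { ω₁, ω₂, ω₃, ω₅, ω₆ }, { ω₁, ω₃, ω₄, ω₅, ω₆ }, { ω₂, ω₃, ω₄, ω₅, ω₆ }, S }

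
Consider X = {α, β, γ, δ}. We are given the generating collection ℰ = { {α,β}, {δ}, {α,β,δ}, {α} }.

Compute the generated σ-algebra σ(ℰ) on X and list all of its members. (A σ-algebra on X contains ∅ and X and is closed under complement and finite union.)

Initial family (6 sets): { {}, {α}, {δ}, {α,β}, {α,β,δ}, X }.
Round 1. New:
  {γ}  = {α,β,δ}ᶜ
  {α,δ}  = {δ} ∪ {α}
  {γ,δ}  = {α,β}ᶜ
  {α,β,γ}  = {δ}ᶜ
  {β,γ,δ}  = {α}ᶜ
  [11 total]
Round 2. New:
  {α,γ}  = {γ} ∪ {α}
  {β,γ}  = {α,δ}ᶜ
  {α,γ,δ}  = {γ,δ} ∪ {α,δ}
  [14 total]
Round 3 adds 2:
  {β}  = {α,γ,δ}ᶜ
  {β,δ}  = {α,γ}ᶜ
  [16 total]
Round 4: closed — nothing new.

Hence σ(ℰ) has 16 members: { {}, {α}, {β}, {γ}, {δ}, {α,β}, {α,γ}, {α,δ}, {β,γ}, {β,δ}, {γ,δ}, {α,β,γ}, {α,β,δ}, {α,γ,δ}, {β,γ,δ}, X }.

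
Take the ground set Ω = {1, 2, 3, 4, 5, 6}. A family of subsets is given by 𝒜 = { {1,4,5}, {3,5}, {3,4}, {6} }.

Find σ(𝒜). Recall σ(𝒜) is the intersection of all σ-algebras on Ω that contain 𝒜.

|σ(𝒜)| = 64.  σ(𝒜) = { {}, {1}, {2}, {3}, {4}, {5}, {6}, {1,2}, {1,3}, {1,4}, {1,5}, {1,6}, {2,3}, {2,4}, {2,5}, {2,6}, {3,4}, {3,5}, {3,6}, {4,5}, {4,6}, {5,6}, {1,2,3}, {1,2,4}, {1,2,5}, {1,2,6}, {1,3,4}, {1,3,5}, {1,3,6}, {1,4,5}, {1,4,6}, {1,5,6}, {2,3,4}, {2,3,5}, {2,3,6}, {2,4,5}, {2,4,6}, {2,5,6}, {3,4,5}, {3,4,6}, {3,5,6}, {4,5,6}, {1,2,3,4}, {1,2,3,5}, {1,2,3,6}, {1,2,4,5}, {1,2,4,6}, {1,2,5,6}, {1,3,4,5}, {1,3,4,6}, {1,3,5,6}, {1,4,5,6}, {2,3,4,5}, {2,3,4,6}, {2,3,5,6}, {2,4,5,6}, {3,4,5,6}, {1,2,3,4,5}, {1,2,3,4,6}, {1,2,3,5,6}, {1,2,4,5,6}, {1,3,4,5,6}, {2,3,4,5,6}, Ω }

Derivation:
Seed the family with 𝒜 together with ∅ and Ω: { {}, {6}, {3,4}, {3,5}, {1,4,5}, Ω }.
Iteration 1 adds 9:
  {2,3,6}  = Ω∖{1,4,5}
  {3,4,5}  = {3,4} ∪ {3,5}
  {3,4,6}  = {3,4} ∪ {6}
  {3,5,6}  = {3,5} ∪ {6}
  {1,2,4,6}  = Ω∖{3,5}
  {1,2,5,6}  = Ω∖{3,4}
  {1,3,4,5}  = {1,4,5} ∪ {3,4}
  {1,4,5,6}  = {1,4,5} ∪ {6}
  {1,2,3,4,5}  = Ω∖{6}
  [15 total]
Iteration 2. New:
  {2,3}  = Ω∖{1,4,5,6}
  {2,6}  = Ω∖{1,3,4,5}
  {1,2,4}  = Ω∖{3,5,6}
  {1,2,5}  = Ω∖{3,4,6}
  {1,2,6}  = Ω∖{3,4,5}
  {2,3,4,6}  = {3,4} ∪ {2,3,6}
  {2,3,5,6}  = {2,3,6} ∪ {3,5,6}
  {3,4,5,6}  = {3,4,5} ∪ {6}
  {1,2,3,4,6}  = {3,4} ∪ {1,2,4,6}
  {1,2,3,5,6}  = {2,3,6} ∪ {1,2,5,6}
  {1,2,4,5,6}  = {1,4,5} ∪ {1,2,4,6}
  {1,3,4,5,6}  = {1,4,5} ∪ {3,5,6}
  {2,3,4,5,6}  = {3,4,5} ∪ {2,3,6}
  [28 total]
Iteration 3: +15 →
  {1}  = Ω∖{2,3,4,5,6}
  {2}  = Ω∖{1,3,4,5,6}
  {3}  = Ω∖{1,2,4,5,6}
  {4}  = Ω∖{1,2,3,5,6}
  {5}  = Ω∖{1,2,3,4,6}
  {1,2}  = Ω∖{3,4,5,6}
  {1,4}  = Ω∖{2,3,5,6}
  {1,5}  = Ω∖{2,3,4,6}
  {2,3,4}  = {3,4} ∪ {2,3}
  {2,3,5}  = {3,5} ∪ {2,3}
  {1,2,3,4}  = {3,4} ∪ {1,2,4}
  {1,2,3,5}  = {3,5} ∪ {1,2,5}
  {1,2,3,6}  = {2,3,6} ∪ {1,2,6}
  {1,2,4,5}  = {1,4,5} ∪ {1,2,4}
  {2,3,4,5}  = {3,4,5} ∪ {2,3}
  [43 total]
Iteration 4: +17 →
  {1,3}  = {3} ∪ {1}
  {1,6}  = Ω∖{2,3,4,5}
  {2,4}  = {2} ∪ {4}
  {2,5}  = {2} ∪ {5}
  {3,6}  = Ω∖{1,2,4,5}
  {4,5}  = Ω∖{1,2,3,6}
  {4,6}  = Ω∖{1,2,3,5}
  {5,6}  = Ω∖{1,2,3,4}
  {1,2,3}  = {1,2} ∪ {3}
  {1,3,4}  = {3,4} ∪ {1}
  {1,3,5}  = {3,5} ∪ {1}
  {1,4,6}  = Ω∖{2,3,5}
  {1,5,6}  = Ω∖{2,3,4}
  {2,4,6}  = {2,6} ∪ {4}
  {2,5,6}  = {2,6} ∪ {5}
  {1,3,4,6}  = {1} ∪ {3,4,6}
  {1,3,5,6}  = {1} ∪ {3,5,6}
  [60 total]
Iteration 5: 4 new —
  {1,3,6}  = {1,6} ∪ {1,3}
  {2,4,5}  = {2,5} ∪ {4,5}
  {4,5,6}  = Ω∖{1,2,3}
  {2,4,5,6}  = Ω∖{1,3}
  [64 total]
After Iteration 6 the family is unchanged; done.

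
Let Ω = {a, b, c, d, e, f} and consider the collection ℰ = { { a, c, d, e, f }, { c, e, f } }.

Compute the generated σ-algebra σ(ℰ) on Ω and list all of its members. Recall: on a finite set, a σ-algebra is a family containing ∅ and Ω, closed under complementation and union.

Initial family (4 sets): { ∅, { c, e, f }, { a, c, d, e, f }, Ω }.
Step 1: +2 →
  { b }  = complement { a, c, d, e, f }
  { a, b, d }  = complement { c, e, f }
  |family| = 6
Step 2: 1 new —
  { b, c, e, f }  = { c, e, f } ∪ { b }
  |family| = 7
Step 3 adds 1:
  { a, d }  = complement { b, c, e, f }
  |family| = 8
Step 4: stable.

Hence σ(ℰ) has 8 members: { ∅, { b }, { a, d }, { a, b, d }, { c, e, f }, { b, c, e, f }, { a, c, d, e, f }, Ω }.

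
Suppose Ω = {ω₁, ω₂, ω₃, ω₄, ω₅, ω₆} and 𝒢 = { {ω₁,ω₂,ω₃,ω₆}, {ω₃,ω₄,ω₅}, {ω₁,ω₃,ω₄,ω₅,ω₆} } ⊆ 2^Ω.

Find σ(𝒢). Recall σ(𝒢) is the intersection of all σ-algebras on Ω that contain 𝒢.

Initial family (5 sets): { {}, {ω₃,ω₄,ω₅}, {ω₁,ω₂,ω₃,ω₆}, {ω₁,ω₃,ω₄,ω₅,ω₆}, Ω }.
Round 1: +3 →
  {ω₂}  = Ω∖{ω₁,ω₃,ω₄,ω₅,ω₆}
  {ω₄,ω₅}  = Ω∖{ω₁,ω₂,ω₃,ω₆}
  {ω₁,ω₂,ω₆}  = Ω∖{ω₃,ω₄,ω₅}
  |family| = 8
Round 2 (3 new):
  {ω₂,ω₄,ω₅}  = {ω₄,ω₅} ∪ {ω₂}
  {ω₂,ω₃,ω₄,ω₅}  = {ω₃,ω₄,ω₅} ∪ {ω₂}
  {ω₁,ω₂,ω₄,ω₅,ω₆}  = {ω₄,ω₅} ∪ {ω₁,ω₂,ω₆}
  |family| = 11
Round 3 adds 3:
  {ω₃}  = Ω∖{ω₁,ω₂,ω₄,ω₅,ω₆}
  {ω₁,ω₆}  = Ω∖{ω₂,ω₃,ω₄,ω₅}
  {ω₁,ω₃,ω₆}  = Ω∖{ω₂,ω₄,ω₅}
  |family| = 14
Round 4. New:
  {ω₂,ω₃}  = {ω₃} ∪ {ω₂}
  {ω₁,ω₄,ω₅,ω₆}  = {ω₄,ω₅} ∪ {ω₁,ω₆}
  |family| = 16
After Round 5 the family is unchanged; done.

Therefore σ(𝒢) = { {}, {ω₂}, {ω₃}, {ω₁,ω₆}, {ω₂,ω₃}, {ω₄,ω₅}, {ω₁,ω₂,ω₆}, {ω₁,ω₃,ω₆}, {ω₂,ω₄,ω₅}, {ω₃,ω₄,ω₅}, {ω₁,ω₂,ω₃,ω₆}, {ω₁,ω₄,ω₅,ω₆}, {ω₂,ω₃,ω₄,ω₅}, {ω₁,ω₂,ω₄,ω₅,ω₆}, {ω₁,ω₃,ω₄,ω₅,ω₆}, Ω } (|σ(𝒢)| = 16).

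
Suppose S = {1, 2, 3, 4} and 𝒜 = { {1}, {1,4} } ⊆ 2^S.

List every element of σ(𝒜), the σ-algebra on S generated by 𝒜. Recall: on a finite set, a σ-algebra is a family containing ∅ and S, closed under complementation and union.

Start: 𝒜 ∪ {∅, S} = { {}, {1}, {1,4}, S }.
Iteration 1 adds 2:
  {2,3}  = ᶜ of {1,4}
  {2,3,4}  = ᶜ of {1}
  [6 total]
Iteration 2 (1 new):
  {1,2,3}  = {2,3} ∪ {1}
  [7 total]
Iteration 3 adds 1:
  {4}  = ᶜ of {1,2,3}
  [8 total]
After Iteration 4 the family is unchanged; done.

|σ(𝒜)| = 8.  σ(𝒜) = { {}, {1}, {4}, {1,4}, {2,3}, {1,2,3}, {2,3,4}, S }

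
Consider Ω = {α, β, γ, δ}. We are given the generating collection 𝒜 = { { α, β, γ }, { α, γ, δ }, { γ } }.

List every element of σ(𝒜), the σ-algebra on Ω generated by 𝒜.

Seed the family with 𝒜 together with ∅ and Ω: { {  }, { γ }, { α, β, γ }, { α, γ, δ }, Ω }.
Iteration 1. New:
  { β }  = { α, γ, δ }ᶜ
  { δ }  = { α, β, γ }ᶜ
  { α, β, δ }  = { γ }ᶜ
  — 8 sets.
Iteration 2: +3 →
  { β, γ }  = { γ } ∪ { β }
  { β, δ }  = { δ } ∪ { β }
  { γ, δ }  = { δ } ∪ { γ }
  — 11 sets.
Iteration 3: 4 new —
  { α, β }  = { γ, δ }ᶜ
  { α, γ }  = { β, δ }ᶜ
  { α, δ }  = { β, γ }ᶜ
  { β, γ, δ }  = { γ } ∪ { β, δ }
  — 15 sets.
Iteration 4: 1 new —
  { α }  = { β, γ, δ }ᶜ
  — 16 sets.
Iteration 5: stable.

|σ(𝒜)| = 16.  σ(𝒜) = { {  }, { α }, { β }, { γ }, { δ }, { α, β }, { α, γ }, { α, δ }, { β, γ }, { β, δ }, { γ, δ }, { α, β, γ }, { α, β, δ }, { α, γ, δ }, { β, γ, δ }, Ω }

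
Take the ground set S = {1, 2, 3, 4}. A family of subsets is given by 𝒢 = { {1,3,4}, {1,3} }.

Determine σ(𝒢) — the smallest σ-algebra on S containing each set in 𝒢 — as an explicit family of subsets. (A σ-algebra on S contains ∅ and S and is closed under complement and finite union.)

Answer: σ(𝒢) = { ∅, {2}, {4}, {1,3}, {2,4}, {1,2,3}, {1,3,4}, S }

Trace:
Take S₀ = 𝒢 ∪ {∅, S} = { ∅, {1,3}, {1,3,4}, S }.
Step 1. New:
  {2}  = complement {1,3,4}
  {2,4}  = complement {1,3}
  |family| = 6
Step 2. New:
  {1,2,3}  = {1,3} ∪ {2}
  |family| = 7
Step 3: 1 new —
  {4}  = complement {1,2,3}
  |family| = 8
Step 4: closed — nothing new.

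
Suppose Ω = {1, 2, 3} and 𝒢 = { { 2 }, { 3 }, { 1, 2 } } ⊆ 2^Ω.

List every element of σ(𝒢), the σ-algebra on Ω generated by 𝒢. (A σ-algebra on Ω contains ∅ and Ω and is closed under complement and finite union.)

Initial family (5 sets): { ∅, { 2 }, { 3 }, { 1, 2 }, Ω }.
Round 1: 2 new —
  { 1, 3 }  = { 2 }ᶜ
  { 2, 3 }  = { 3 } ∪ { 2 }
  — 7 sets.
Round 2 adds 1:
  { 1 }  = { 2, 3 }ᶜ
  — 8 sets.
Round 3: no new sets; the family is a σ-algebra.

Therefore σ(𝒢) = { ∅, { 1 }, { 2 }, { 3 }, { 1, 2 }, { 1, 3 }, { 2, 3 }, Ω } (|σ(𝒢)| = 8).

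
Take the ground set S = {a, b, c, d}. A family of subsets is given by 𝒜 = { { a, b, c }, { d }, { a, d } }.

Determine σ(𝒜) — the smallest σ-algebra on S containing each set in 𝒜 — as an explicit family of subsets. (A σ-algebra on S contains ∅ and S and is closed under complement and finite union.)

σ(𝒜) = { ∅, { a }, { d }, { a, d }, { b, c }, { a, b, c }, { b, c, d }, S }

Working:
Begin from { ∅, { d }, { a, d }, { a, b, c }, S } (that is, 𝒜 plus ∅ and S).
Pass 1 adds 1:
  { b, c }  = complement { a, d }
  [6 total]
Pass 2 (1 new):
  { b, c, d }  = { d } ∪ { b, c }
  [7 total]
Pass 3: +1 →
  { a }  = complement { b, c, d }
  [8 total]
Pass 4: stable.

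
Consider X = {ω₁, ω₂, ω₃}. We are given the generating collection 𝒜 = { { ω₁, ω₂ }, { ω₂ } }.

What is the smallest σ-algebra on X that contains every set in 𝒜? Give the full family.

Answer: σ(𝒜) = { {  }, { ω₁ }, { ω₂ }, { ω₃ }, { ω₁, ω₂ }, { ω₁, ω₃ }, { ω₂, ω₃ }, X }

Working:
Seed the family with 𝒜 together with ∅ and X: { {  }, { ω₂ }, { ω₁, ω₂ }, X }.
Round 1: 2 new —
  { ω₃ }  = ᶜ of { ω₁, ω₂ }
  { ω₁, ω₃ }  = ᶜ of { ω₂ }
  — 6 sets.
Round 2: +1 →
  { ω₂, ω₃ }  = { ω₃ } ∪ { ω₂ }
  — 7 sets.
Round 3 adds 1:
  { ω₁ }  = ᶜ of { ω₂, ω₃ }
  — 8 sets.
Round 4: already closed under ᶜ and ∪.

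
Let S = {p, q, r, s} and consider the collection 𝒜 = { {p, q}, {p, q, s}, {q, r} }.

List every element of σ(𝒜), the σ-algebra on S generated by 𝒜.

σ(𝒜) = { {}, {p}, {q}, {r}, {s}, {p, q}, {p, r}, {p, s}, {q, r}, {q, s}, {r, s}, {p, q, r}, {p, q, s}, {p, r, s}, {q, r, s}, S }

Trace:
Seed the family with 𝒜 together with ∅ and S: { {}, {p, q}, {q, r}, {p, q, s}, S }.
Iteration 1: 4 new —
  {r}  = ᶜ of {p, q, s}
  {p, s}  = ᶜ of {q, r}
  {r, s}  = ᶜ of {p, q}
  {p, q, r}  = {q, r} ∪ {p, q}
  [9 total]
Iteration 2. New:
  {s}  = ᶜ of {p, q, r}
  {p, r, s}  = {r, s} ∪ {p, s}
  {q, r, s}  = {r, s} ∪ {q, r}
  [12 total]
Iteration 3: 2 new —
  {p}  = ᶜ of {q, r, s}
  {q}  = ᶜ of {p, r, s}
  [14 total]
Iteration 4: +2 →
  {p, r}  = {r} ∪ {p}
  {q, s}  = {s} ∪ {q}
  [16 total]
After Iteration 5 the family is unchanged; done.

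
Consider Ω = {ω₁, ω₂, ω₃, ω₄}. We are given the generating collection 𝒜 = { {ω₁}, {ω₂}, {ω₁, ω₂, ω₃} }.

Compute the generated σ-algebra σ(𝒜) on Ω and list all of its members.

Take S₀ = 𝒜 ∪ {∅, Ω} = { {}, {ω₁}, {ω₂}, {ω₁, ω₂, ω₃}, Ω }.
Round 1: +4 →
  {ω₄}  = ᶜ of {ω₁, ω₂, ω₃}
  {ω₁, ω₂}  = {ω₂} ∪ {ω₁}
  {ω₁, ω₃, ω₄}  = ᶜ of {ω₂}
  {ω₂, ω₃, ω₄}  = ᶜ of {ω₁}
  (now 9)
Round 2: +4 →
  {ω₁, ω₄}  = {ω₄} ∪ {ω₁}
  {ω₂, ω₄}  = {ω₂} ∪ {ω₄}
  {ω₃, ω₄}  = ᶜ of {ω₁, ω₂}
  {ω₁, ω₂, ω₄}  = {ω₁, ω₂} ∪ {ω₄}
  (now 13)
Round 3: 3 new —
  {ω₃}  = ᶜ of {ω₁, ω₂, ω₄}
  {ω₁, ω₃}  = ᶜ of {ω₂, ω₄}
  {ω₂, ω₃}  = ᶜ of {ω₁, ω₄}
  (now 16)
Round 4: closed — nothing new.

σ(𝒜) = { {}, {ω₁}, {ω₂}, {ω₃}, {ω₄}, {ω₁, ω₂}, {ω₁, ω₃}, {ω₁, ω₄}, {ω₂, ω₃}, {ω₂, ω₄}, {ω₃, ω₄}, {ω₁, ω₂, ω₃}, {ω₁, ω₂, ω₄}, {ω₁, ω₃, ω₄}, {ω₂, ω₃, ω₄}, Ω }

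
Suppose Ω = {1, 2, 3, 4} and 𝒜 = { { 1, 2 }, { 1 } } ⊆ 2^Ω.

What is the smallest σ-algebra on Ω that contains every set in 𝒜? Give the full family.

|σ(𝒜)| = 8.  σ(𝒜) = { ∅, { 1 }, { 2 }, { 1, 2 }, { 3, 4 }, { 1, 3, 4 }, { 2, 3, 4 }, Ω }

Working:
Initial family (4 sets): { ∅, { 1 }, { 1, 2 }, Ω }.
Step 1: +2 →
  { 3, 4 }  = Ω∖{ 1, 2 }
  { 2, 3, 4 }  = Ω∖{ 1 }
Step 2 adds 1:
  { 1, 3, 4 }  = { 3, 4 } ∪ { 1 }
Step 3: +1 →
  { 2 }  = Ω∖{ 1, 3, 4 }
After Step 4 the family is unchanged; done.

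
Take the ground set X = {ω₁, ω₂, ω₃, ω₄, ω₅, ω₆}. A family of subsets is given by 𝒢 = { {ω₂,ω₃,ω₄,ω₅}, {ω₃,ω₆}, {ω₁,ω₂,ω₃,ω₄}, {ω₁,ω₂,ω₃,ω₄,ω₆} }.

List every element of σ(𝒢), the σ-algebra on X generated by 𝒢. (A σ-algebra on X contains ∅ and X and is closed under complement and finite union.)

Begin from { {}, {ω₃,ω₆}, {ω₁,ω₂,ω₃,ω₄}, {ω₂,ω₃,ω₄,ω₅}, {ω₁,ω₂,ω₃,ω₄,ω₆}, X } (that is, 𝒢 plus ∅ and X).
Iteration 1: 6 new —
  {ω₅}  = complement {ω₁,ω₂,ω₃,ω₄,ω₆}
  {ω₁,ω₆}  = complement {ω₂,ω₃,ω₄,ω₅}
  {ω₅,ω₆}  = complement {ω₁,ω₂,ω₃,ω₄}
  {ω₁,ω₂,ω₄,ω₅}  = complement {ω₃,ω₆}
  {ω₁,ω₂,ω₃,ω₄,ω₅}  = {ω₁,ω₂,ω₃,ω₄} ∪ {ω₂,ω₃,ω₄,ω₅}
  {ω₂,ω₃,ω₄,ω₅,ω₆}  = {ω₃,ω₆} ∪ {ω₂,ω₃,ω₄,ω₅}
  |family| = 12
Iteration 2: 6 new —
  {ω₁}  = complement {ω₂,ω₃,ω₄,ω₅,ω₆}
  {ω₆}  = complement {ω₁,ω₂,ω₃,ω₄,ω₅}
  {ω₁,ω₃,ω₆}  = {ω₁,ω₆} ∪ {ω₃,ω₆}
  {ω₁,ω₅,ω₆}  = {ω₅,ω₆} ∪ {ω₁,ω₆}
  {ω₃,ω₅,ω₆}  = {ω₅,ω₆} ∪ {ω₃,ω₆}
  {ω₁,ω₂,ω₄,ω₅,ω₆}  = {ω₅,ω₆} ∪ {ω₁,ω₂,ω₄,ω₅}
  |family| = 18
Iteration 3. New:
  {ω₃}  = complement {ω₁,ω₂,ω₄,ω₅,ω₆}
  {ω₁,ω₅}  = {ω₅} ∪ {ω₁}
  {ω₁,ω₂,ω₄}  = complement {ω₃,ω₅,ω₆}
  {ω₂,ω₃,ω₄}  = complement {ω₁,ω₅,ω₆}
  {ω₂,ω₄,ω₅}  = complement {ω₁,ω₃,ω₆}
  {ω₁,ω₃,ω₅,ω₆}  = {ω₅,ω₆} ∪ {ω₁,ω₃,ω₆}
  |family| = 24
Iteration 4. New:
  {ω₁,ω₃}  = {ω₃} ∪ {ω₁}
  {ω₂,ω₄}  = complement {ω₁,ω₃,ω₅,ω₆}
  {ω₃,ω₅}  = {ω₅} ∪ {ω₃}
  {ω₁,ω₃,ω₅}  = {ω₃} ∪ {ω₁,ω₅}
  {ω₁,ω₂,ω₄,ω₆}  = {ω₁,ω₆} ∪ {ω₁,ω₂,ω₄}
  {ω₂,ω₃,ω₄,ω₆}  = complement {ω₁,ω₅}
  {ω₂,ω₄,ω₅,ω₆}  = {ω₅,ω₆} ∪ {ω₂,ω₄,ω₅}
  |family| = 31
Iteration 5. New:
  {ω₂,ω₄,ω₆}  = complement {ω₁,ω₃,ω₅}
  |family| = 32
Iteration 6 adds nothing — fixpoint reached.

Hence σ(𝒢) has 32 members: { {}, {ω₁}, {ω₃}, {ω₅}, {ω₆}, {ω₁,ω₃}, {ω₁,ω₅}, {ω₁,ω₆}, {ω₂,ω₄}, {ω₃,ω₅}, {ω₃,ω₆}, {ω₅,ω₆}, {ω₁,ω₂,ω₄}, {ω₁,ω₃,ω₅}, {ω₁,ω₃,ω₆}, {ω₁,ω₅,ω₆}, {ω₂,ω₃,ω₄}, {ω₂,ω₄,ω₅}, {ω₂,ω₄,ω₆}, {ω₃,ω₅,ω₆}, {ω₁,ω₂,ω₃,ω₄}, {ω₁,ω₂,ω₄,ω₅}, {ω₁,ω₂,ω₄,ω₆}, {ω₁,ω₃,ω₅,ω₆}, {ω₂,ω₃,ω₄,ω₅}, {ω₂,ω₃,ω₄,ω₆}, {ω₂,ω₄,ω₅,ω₆}, {ω₁,ω₂,ω₃,ω₄,ω₅}, {ω₁,ω₂,ω₃,ω₄,ω₆}, {ω₁,ω₂,ω₄,ω₅,ω₆}, {ω₂,ω₃,ω₄,ω₅,ω₆}, X }.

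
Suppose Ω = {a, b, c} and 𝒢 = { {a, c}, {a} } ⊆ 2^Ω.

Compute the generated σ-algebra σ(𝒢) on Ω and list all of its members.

Seed the family with 𝒢 together with ∅ and Ω: { {}, {a}, {a, c}, Ω }.
Step 1 adds 2:
  {b}  = Ω∖{a, c}
  {b, c}  = Ω∖{a}
  — 6 sets.
Step 2 (1 new):
  {a, b}  = {b} ∪ {a}
  — 7 sets.
Step 3 adds 1:
  {c}  = Ω∖{a, b}
  — 8 sets.
Step 4: stable.

Therefore σ(𝒢) = { {}, {a}, {b}, {c}, {a, b}, {a, c}, {b, c}, Ω } (|σ(𝒢)| = 8).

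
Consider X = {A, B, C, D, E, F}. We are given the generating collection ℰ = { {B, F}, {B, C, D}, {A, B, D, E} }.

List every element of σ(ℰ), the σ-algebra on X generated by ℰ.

Begin from { ∅, {B, F}, {B, C, D}, {A, B, D, E}, X } (that is, ℰ plus ∅ and X).
Iteration 1 adds 6:
  {C, F}  = {A, B, D, E}ᶜ
  {A, E, F}  = {B, C, D}ᶜ
  {A, C, D, E}  = {B, F}ᶜ
  {B, C, D, F}  = {B, C, D} ∪ {B, F}
  {A, B, C, D, E}  = {B, C, D} ∪ {A, B, D, E}
  {A, B, D, E, F}  = {B, F} ∪ {A, B, D, E}
  |family| = 11
Iteration 2. New:
  {C}  = {A, B, D, E, F}ᶜ
  {F}  = {A, B, C, D, E}ᶜ
  {A, E}  = {B, C, D, F}ᶜ
  {B, C, F}  = {B, F} ∪ {C, F}
  {A, B, E, F}  = {B, F} ∪ {A, E, F}
  {A, C, E, F}  = {A, E, F} ∪ {C, F}
  {A, C, D, E, F}  = {A, E, F} ∪ {A, C, D, E}
  |family| = 18
Iteration 3: 6 new —
  {B}  = {A, C, D, E, F}ᶜ
  {B, D}  = {A, C, E, F}ᶜ
  {C, D}  = {A, B, E, F}ᶜ
  {A, C, E}  = {C} ∪ {A, E}
  {A, D, E}  = {B, C, F}ᶜ
  {A, B, C, E, F}  = {A, C, E, F} ∪ {B, C, F}
  |family| = 24
Iteration 4: +7 →
  {D}  = {A, B, C, E, F}ᶜ
  {B, C}  = {B} ∪ {C}
  {A, B, E}  = {B} ∪ {A, E}
  {B, D, F}  = {A, C, E}ᶜ
  {C, D, F}  = {C, D} ∪ {F}
  {A, B, C, E}  = {A, C, E} ∪ {B}
  {A, D, E, F}  = {A, D, E} ∪ {F}
  |family| = 31
Iteration 5 (1 new):
  {D, F}  = {A, B, C, E}ᶜ
  |family| = 32
After Iteration 6 the family is unchanged; done.

Therefore σ(ℰ) = { ∅, {B}, {C}, {D}, {F}, {A, E}, {B, C}, {B, D}, {B, F}, {C, D}, {C, F}, {D, F}, {A, B, E}, {A, C, E}, {A, D, E}, {A, E, F}, {B, C, D}, {B, C, F}, {B, D, F}, {C, D, F}, {A, B, C, E}, {A, B, D, E}, {A, B, E, F}, {A, C, D, E}, {A, C, E, F}, {A, D, E, F}, {B, C, D, F}, {A, B, C, D, E}, {A, B, C, E, F}, {A, B, D, E, F}, {A, C, D, E, F}, X } (|σ(ℰ)| = 32).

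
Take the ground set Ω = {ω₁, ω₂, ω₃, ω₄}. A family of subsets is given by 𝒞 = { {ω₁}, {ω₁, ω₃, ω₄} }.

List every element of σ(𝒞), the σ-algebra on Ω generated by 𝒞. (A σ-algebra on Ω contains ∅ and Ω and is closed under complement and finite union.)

σ(𝒞) (8 sets): { {}, {ω₁}, {ω₂}, {ω₁, ω₂}, {ω₃, ω₄}, {ω₁, ω₃, ω₄}, {ω₂, ω₃, ω₄}, Ω }

Trace:
Begin from { {}, {ω₁}, {ω₁, ω₃, ω₄}, Ω } (that is, 𝒞 plus ∅ and Ω).
Step 1. New:
  {ω₂}  = {ω₁, ω₃, ω₄}ᶜ
  {ω₂, ω₃, ω₄}  = {ω₁}ᶜ
  — 6 sets.
Step 2: +1 →
  {ω₁, ω₂}  = {ω₂} ∪ {ω₁}
  — 7 sets.
Step 3. New:
  {ω₃, ω₄}  = {ω₁, ω₂}ᶜ
  — 8 sets.
Step 4: closed — nothing new.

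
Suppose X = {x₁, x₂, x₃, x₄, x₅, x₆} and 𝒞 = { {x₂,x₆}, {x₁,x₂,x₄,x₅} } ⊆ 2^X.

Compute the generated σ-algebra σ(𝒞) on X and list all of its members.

Seed the family with 𝒞 together with ∅ and X: { {}, {x₂,x₆}, {x₁,x₂,x₄,x₅}, X }.
Iteration 1 adds 3:
  {x₃,x₆}  = ᶜ of {x₁,x₂,x₄,x₅}
  {x₁,x₃,x₄,x₅}  = ᶜ of {x₂,x₆}
  {x₁,x₂,x₄,x₅,x₆}  = {x₂,x₆} ∪ {x₁,x₂,x₄,x₅}
  [7 total]
Iteration 2. New:
  {x₃}  = ᶜ of {x₁,x₂,x₄,x₅,x₆}
  {x₂,x₃,x₆}  = {x₃,x₆} ∪ {x₂,x₆}
  {x₁,x₂,x₃,x₄,x₅}  = {x₁,x₃,x₄,x₅} ∪ {x₁,x₂,x₄,x₅}
  {x₁,x₃,x₄,x₅,x₆}  = {x₁,x₃,x₄,x₅} ∪ {x₃,x₆}
  [11 total]
Iteration 3 (3 new):
  {x₂}  = ᶜ of {x₁,x₃,x₄,x₅,x₆}
  {x₆}  = ᶜ of {x₁,x₂,x₃,x₄,x₅}
  {x₁,x₄,x₅}  = ᶜ of {x₂,x₃,x₆}
  [14 total]
Iteration 4: +2 →
  {x₂,x₃}  = {x₃} ∪ {x₂}
  {x₁,x₄,x₅,x₆}  = {x₁,x₄,x₅} ∪ {x₆}
  [16 total]
After Iteration 5 the family is unchanged; done.

σ(𝒞) = { {}, {x₂}, {x₃}, {x₆}, {x₂,x₃}, {x₂,x₆}, {x₃,x₆}, {x₁,x₄,x₅}, {x₂,x₃,x₆}, {x₁,x₂,x₄,x₅}, {x₁,x₃,x₄,x₅}, {x₁,x₄,x₅,x₆}, {x₁,x₂,x₃,x₄,x₅}, {x₁,x₂,x₄,x₅,x₆}, {x₁,x₃,x₄,x₅,x₆}, X }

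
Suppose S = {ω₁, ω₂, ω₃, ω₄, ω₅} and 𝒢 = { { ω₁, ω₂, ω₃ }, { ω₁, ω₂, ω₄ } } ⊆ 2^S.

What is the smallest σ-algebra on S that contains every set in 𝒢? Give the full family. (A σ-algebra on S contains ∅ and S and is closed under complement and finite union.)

Initial family (4 sets): { {}, { ω₁, ω₂, ω₃ }, { ω₁, ω₂, ω₄ }, S }.
Round 1. New:
  { ω₃, ω₅ }  = S∖{ ω₁, ω₂, ω₄ }
  { ω₄, ω₅ }  = S∖{ ω₁, ω₂, ω₃ }
  { ω₁, ω₂, ω₃, ω₄ }  = { ω₁, ω₂, ω₃ } ∪ { ω₁, ω₂, ω₄ }
  — 7 sets.
Round 2. New:
  { ω₅ }  = S∖{ ω₁, ω₂, ω₃, ω₄ }
  { ω₃, ω₄, ω₅ }  = { ω₄, ω₅ } ∪ { ω₃, ω₅ }
  { ω₁, ω₂, ω₃, ω₅ }  = { ω₁, ω₂, ω₃ } ∪ { ω₃, ω₅ }
  { ω₁, ω₂, ω₄, ω₅ }  = { ω₄, ω₅ } ∪ { ω₁, ω₂, ω₄ }
  — 11 sets.
Round 3. New:
  { ω₃ }  = S∖{ ω₁, ω₂, ω₄, ω₅ }
  { ω₄ }  = S∖{ ω₁, ω₂, ω₃, ω₅ }
  { ω₁, ω₂ }  = S∖{ ω₃, ω₄, ω₅ }
  — 14 sets.
Round 4. New:
  { ω₃, ω₄ }  = { ω₃ } ∪ { ω₄ }
  { ω₁, ω₂, ω₅ }  = { ω₁, ω₂ } ∪ { ω₅ }
  — 16 sets.
After Round 5 the family is unchanged; done.

|σ(𝒢)| = 16.  σ(𝒢) = { {}, { ω₃ }, { ω₄ }, { ω₅ }, { ω₁, ω₂ }, { ω₃, ω₄ }, { ω₃, ω₅ }, { ω₄, ω₅ }, { ω₁, ω₂, ω₃ }, { ω₁, ω₂, ω₄ }, { ω₁, ω₂, ω₅ }, { ω₃, ω₄, ω₅ }, { ω₁, ω₂, ω₃, ω₄ }, { ω₁, ω₂, ω₃, ω₅ }, { ω₁, ω₂, ω₄, ω₅ }, S }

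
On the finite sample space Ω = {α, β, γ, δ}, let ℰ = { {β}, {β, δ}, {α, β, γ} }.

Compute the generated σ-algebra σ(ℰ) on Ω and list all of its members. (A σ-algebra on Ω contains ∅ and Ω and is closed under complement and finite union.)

σ(ℰ) = { {}, {β}, {δ}, {α, γ}, {β, δ}, {α, β, γ}, {α, γ, δ}, Ω }

Working:
Take S₀ = ℰ ∪ {∅, Ω} = { {}, {β}, {β, δ}, {α, β, γ}, Ω }.
Step 1 (3 new):
  {δ}  = {α, β, γ}ᶜ
  {α, γ}  = {β, δ}ᶜ
  {α, γ, δ}  = {β}ᶜ
Step 2: no new sets; the family is a σ-algebra.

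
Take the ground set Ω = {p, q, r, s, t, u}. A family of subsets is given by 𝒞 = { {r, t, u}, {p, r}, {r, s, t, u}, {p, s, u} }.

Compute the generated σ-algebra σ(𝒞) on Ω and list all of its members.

Answer: σ(𝒞) = { {}, {p}, {q}, {r}, {s}, {t}, {u}, {p, q}, {p, r}, {p, s}, {p, t}, {p, u}, {q, r}, {q, s}, {q, t}, {q, u}, {r, s}, {r, t}, {r, u}, {s, t}, {s, u}, {t, u}, {p, q, r}, {p, q, s}, {p, q, t}, {p, q, u}, {p, r, s}, {p, r, t}, {p, r, u}, {p, s, t}, {p, s, u}, {p, t, u}, {q, r, s}, {q, r, t}, {q, r, u}, {q, s, t}, {q, s, u}, {q, t, u}, {r, s, t}, {r, s, u}, {r, t, u}, {s, t, u}, {p, q, r, s}, {p, q, r, t}, {p, q, r, u}, {p, q, s, t}, {p, q, s, u}, {p, q, t, u}, {p, r, s, t}, {p, r, s, u}, {p, r, t, u}, {p, s, t, u}, {q, r, s, t}, {q, r, s, u}, {q, r, t, u}, {q, s, t, u}, {r, s, t, u}, {p, q, r, s, t}, {p, q, r, s, u}, {p, q, r, t, u}, {p, q, s, t, u}, {p, r, s, t, u}, {q, r, s, t, u}, Ω }

Working:
Seed the family with 𝒞 together with ∅ and Ω: { {}, {p, r}, {p, s, u}, {r, t, u}, {r, s, t, u}, Ω }.
Round 1: +7 →
  {p, q}  = Ω∖{r, s, t, u}
  {p, q, s}  = Ω∖{r, t, u}
  {q, r, t}  = Ω∖{p, s, u}
  {p, r, s, u}  = {p, r} ∪ {p, s, u}
  {p, r, t, u}  = {p, r} ∪ {r, t, u}
  {q, s, t, u}  = Ω∖{p, r}
  {p, r, s, t, u}  = {p, r} ∪ {r, s, t, u}
  (now 13)
Round 2. New:
  {q}  = Ω∖{p, r, s, t, u}
  {q, s}  = Ω∖{p, r, t, u}
  {q, t}  = Ω∖{p, r, s, u}
  {p, q, r}  = {p, q} ∪ {p, r}
  {p, q, r, s}  = {p, q, s} ∪ {p, r}
  {p, q, r, t}  = {p, q} ∪ {q, r, t}
  {p, q, s, u}  = {p, q} ∪ {p, s, u}
  {q, r, t, u}  = {q, r, t} ∪ {r, t, u}
  {p, q, r, s, t}  = {p, q, s} ∪ {q, r, t}
  {p, q, r, s, u}  = {p, q} ∪ {p, r, s, u}
  {p, q, r, t, u}  = {p, r, t, u} ∪ {p, q}
  {p, q, s, t, u}  = {p, q} ∪ {q, s, t, u}
  {q, r, s, t, u}  = {r, s, t, u} ∪ {q, s, t, u}
  (now 26)
Round 3. New:
  {p}  = Ω∖{q, r, s, t, u}
  {r}  = Ω∖{p, q, s, t, u}
  {s}  = Ω∖{p, q, r, t, u}
  {t}  = Ω∖{p, q, r, s, u}
  {u}  = Ω∖{p, q, r, s, t}
  {p, s}  = Ω∖{q, r, t, u}
  {r, t}  = Ω∖{p, q, s, u}
  {s, u}  = Ω∖{p, q, r, t}
  {t, u}  = Ω∖{p, q, r, s}
  {p, q, t}  = {q, t} ∪ {p, q}
  {q, s, t}  = {q, t} ∪ {q, s}
  {s, t, u}  = Ω∖{p, q, r}
  {p, q, s, t}  = {q, t} ∪ {p, q, s}
  {q, r, s, t}  = {q, s} ∪ {q, r, t}
  (now 40)
Round 4: 22 new —
  {p, t}  = {p} ∪ {t}
  {p, u}  = Ω∖{q, r, s, t}
  {q, r}  = {q} ∪ {r}
  {q, u}  = {q} ∪ {u}
  {r, s}  = {r} ∪ {s}
  {r, u}  = Ω∖{p, q, s, t}
  {s, t}  = {s} ∪ {t}
  {p, q, u}  = {p, q} ∪ {u}
  {p, r, s}  = {p, r} ∪ {s}
  {p, r, t}  = {p, r} ∪ {r, t}
  {p, r, u}  = Ω∖{q, s, t}
  {p, s, t}  = {p, s} ∪ {t}
  {p, t, u}  = {p} ∪ {t, u}
  {q, r, s}  = {r} ∪ {q, s}
  {q, s, u}  = {q} ∪ {s, u}
  {q, t, u}  = {q} ∪ {t, u}
  {r, s, t}  = {r, t} ∪ {s}
  {r, s, u}  = Ω∖{p, q, t}
  {p, q, r, u}  = {p, q, r} ∪ {u}
  {p, q, t, u}  = {p, q} ∪ {t, u}
  {p, r, s, t}  = {r, t} ∪ {p, s}
  {p, s, t, u}  = {s, t, u} ∪ {p}
  (now 62)
Round 5: 2 new —
  {q, r, u}  = Ω∖{p, s, t}
  {q, r, s, u}  = Ω∖{p, t}
  (now 64)
Round 6: stable.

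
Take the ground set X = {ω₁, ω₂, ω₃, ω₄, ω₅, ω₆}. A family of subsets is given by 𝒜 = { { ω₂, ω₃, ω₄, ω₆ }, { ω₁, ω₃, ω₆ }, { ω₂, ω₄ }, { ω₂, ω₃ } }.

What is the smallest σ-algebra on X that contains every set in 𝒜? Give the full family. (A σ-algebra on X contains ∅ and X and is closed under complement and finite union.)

Take S₀ = 𝒜 ∪ {∅, X} = { {}, { ω₂, ω₃ }, { ω₂, ω₄ }, { ω₁, ω₃, ω₆ }, { ω₂, ω₃, ω₄, ω₆ }, X }.
Iteration 1 adds 7:
  { ω₁, ω₅ }  = ᶜ of { ω₂, ω₃, ω₄, ω₆ }
  { ω₂, ω₃, ω₄ }  = { ω₂, ω₃ } ∪ { ω₂, ω₄ }
  { ω₂, ω₄, ω₅ }  = ᶜ of { ω₁, ω₃, ω₆ }
  { ω₁, ω₂, ω₃, ω₆ }  = { ω₂, ω₃ } ∪ { ω₁, ω₃, ω₆ }
  { ω₁, ω₃, ω₅, ω₆ }  = ᶜ of { ω₂, ω₄ }
  { ω₁, ω₄, ω₅, ω₆ }  = ᶜ of { ω₂, ω₃ }
  { ω₁, ω₂, ω₃, ω₄, ω₆ }  = { ω₂, ω₃, ω₄, ω₆ } ∪ { ω₁, ω₃, ω₆ }
  |family| = 13
Iteration 2 (11 new):
  { ω₅ }  = ᶜ of { ω₁, ω₂, ω₃, ω₄, ω₆ }
  { ω₄, ω₅ }  = ᶜ of { ω₁, ω₂, ω₃, ω₆ }
  { ω₁, ω₅, ω₆ }  = ᶜ of { ω₂, ω₃, ω₄ }
  { ω₁, ω₂, ω₃, ω₅ }  = { ω₂, ω₃ } ∪ { ω₁, ω₅ }
  { ω₁, ω₂, ω₄, ω₅ }  = { ω₁, ω₅ } ∪ { ω₂, ω₄ }
  { ω₂, ω₃, ω₄, ω₅ }  = { ω₂, ω₃, ω₄ } ∪ { ω₂, ω₄, ω₅ }
  { ω₁, ω₂, ω₃, ω₄, ω₅ }  = { ω₂, ω₃, ω₄ } ∪ { ω₁, ω₅ }
  { ω₁, ω₂, ω₃, ω₅, ω₆ }  = { ω₁, ω₃, ω₅, ω₆ } ∪ { ω₁, ω₂, ω₃, ω₆ }
  { ω₁, ω₂, ω₄, ω₅, ω₆ }  = { ω₁, ω₄, ω₅, ω₆ } ∪ { ω₂, ω₄ }
  { ω₁, ω₃, ω₄, ω₅, ω₆ }  = { ω₁, ω₃, ω₅, ω₆ } ∪ { ω₁, ω₄, ω₅, ω₆ }
  { ω₂, ω₃, ω₄, ω₅, ω₆ }  = { ω₂, ω₃, ω₄, ω₆ } ∪ { ω₂, ω₄, ω₅ }
  |family| = 24
Iteration 3. New:
  { ω₁ }  = ᶜ of { ω₂, ω₃, ω₄, ω₅, ω₆ }
  { ω₂ }  = ᶜ of { ω₁, ω₃, ω₄, ω₅, ω₆ }
  { ω₃ }  = ᶜ of { ω₁, ω₂, ω₄, ω₅, ω₆ }
  { ω₄ }  = ᶜ of { ω₁, ω₂, ω₃, ω₅, ω₆ }
  { ω₆ }  = ᶜ of { ω₁, ω₂, ω₃, ω₄, ω₅ }
  { ω₁, ω₆ }  = ᶜ of { ω₂, ω₃, ω₄, ω₅ }
  { ω₃, ω₆ }  = ᶜ of { ω₁, ω₂, ω₄, ω₅ }
  { ω₄, ω₆ }  = ᶜ of { ω₁, ω₂, ω₃, ω₅ }
  { ω₁, ω₄, ω₅ }  = { ω₄, ω₅ } ∪ { ω₁, ω₅ }
  { ω₂, ω₃, ω₅ }  = { ω₅ } ∪ { ω₂, ω₃ }
  |family| = 34
Iteration 4: +28 →
  { ω₁, ω₂ }  = { ω₁ } ∪ { ω₂ }
  { ω₁, ω₃ }  = { ω₁ } ∪ { ω₃ }
  { ω₁, ω₄ }  = { ω₁ } ∪ { ω₄ }
  { ω₂, ω₅ }  = { ω₂ } ∪ { ω₅ }
  { ω₂, ω₆ }  = { ω₂ } ∪ { ω₆ }
  { ω₃, ω₄ }  = { ω₃ } ∪ { ω₄ }
  { ω₃, ω₅ }  = { ω₅ } ∪ { ω₃ }
  { ω₅, ω₆ }  = { ω₆ } ∪ { ω₅ }
  { ω₁, ω₂, ω₃ }  = { ω₁ } ∪ { ω₂, ω₃ }
  { ω₁, ω₂, ω₄ }  = { ω₁ } ∪ { ω₂, ω₄ }
  { ω₁, ω₂, ω₅ }  = { ω₂ } ∪ { ω₁, ω₅ }
  { ω₁, ω₂, ω₆ }  = { ω₁, ω₆ } ∪ { ω₂ }
  { ω₁, ω₃, ω₅ }  = { ω₃ } ∪ { ω₁, ω₅ }
  { ω₁, ω₄, ω₆ }  = ᶜ of { ω₂, ω₃, ω₅ }
  { ω₂, ω₃, ω₆ }  = ᶜ of { ω₁, ω₄, ω₅ }
  { ω₂, ω₄, ω₆ }  = { ω₂ } ∪ { ω₄, ω₆ }
  { ω₃, ω₄, ω₅ }  = { ω₄, ω₅ } ∪ { ω₃ }
  { ω₃, ω₄, ω₆ }  = { ω₃ } ∪ { ω₄, ω₆ }
  { ω₃, ω₅, ω₆ }  = { ω₅ } ∪ { ω₃, ω₆ }
  { ω₄, ω₅, ω₆ }  = { ω₆ } ∪ { ω₄, ω₅ }
  { ω₁, ω₂, ω₃, ω₄ }  = { ω₁ } ∪ { ω₂, ω₃, ω₄ }
  { ω₁, ω₂, ω₄, ω₆ }  = { ω₁, ω₆ } ∪ { ω₂, ω₄ }
  { ω₁, ω₂, ω₅, ω₆ }  = { ω₂ } ∪ { ω₁, ω₅, ω₆ }
  { ω₁, ω₃, ω₄, ω₅ }  = { ω₁, ω₄, ω₅ } ∪ { ω₃ }
  { ω₁, ω₃, ω₄, ω₆ }  = { ω₁, ω₃, ω₆ } ∪ { ω₄ }
  { ω₂, ω₃, ω₅, ω₆ }  = { ω₆ } ∪ { ω₂, ω₃, ω₅ }
  { ω₂, ω₄, ω₅, ω₆ }  = { ω₆ } ∪ { ω₂, ω₄, ω₅ }
  { ω₃, ω₄, ω₅, ω₆ }  = { ω₄, ω₅ } ∪ { ω₃, ω₆ }
  |family| = 62
Iteration 5 adds 2:
  { ω₁, ω₃, ω₄ }  = { ω₃, ω₄ } ∪ { ω₁, ω₄ }
  { ω₂, ω₅, ω₆ }  = { ω₂, ω₅ } ∪ { ω₅, ω₆ }
  |family| = 64
Iteration 6: closed — nothing new.

|σ(𝒜)| = 64.  σ(𝒜) = { {}, { ω₁ }, { ω₂ }, { ω₃ }, { ω₄ }, { ω₅ }, { ω₆ }, { ω₁, ω₂ }, { ω₁, ω₃ }, { ω₁, ω₄ }, { ω₁, ω₅ }, { ω₁, ω₆ }, { ω₂, ω₃ }, { ω₂, ω₄ }, { ω₂, ω₅ }, { ω₂, ω₆ }, { ω₃, ω₄ }, { ω₃, ω₅ }, { ω₃, ω₆ }, { ω₄, ω₅ }, { ω₄, ω₆ }, { ω₅, ω₆ }, { ω₁, ω₂, ω₃ }, { ω₁, ω₂, ω₄ }, { ω₁, ω₂, ω₅ }, { ω₁, ω₂, ω₆ }, { ω₁, ω₃, ω₄ }, { ω₁, ω₃, ω₅ }, { ω₁, ω₃, ω₆ }, { ω₁, ω₄, ω₅ }, { ω₁, ω₄, ω₆ }, { ω₁, ω₅, ω₆ }, { ω₂, ω₃, ω₄ }, { ω₂, ω₃, ω₅ }, { ω₂, ω₃, ω₆ }, { ω₂, ω₄, ω₅ }, { ω₂, ω₄, ω₆ }, { ω₂, ω₅, ω₆ }, { ω₃, ω₄, ω₅ }, { ω₃, ω₄, ω₆ }, { ω₃, ω₅, ω₆ }, { ω₄, ω₅, ω₆ }, { ω₁, ω₂, ω₃, ω₄ }, { ω₁, ω₂, ω₃, ω₅ }, { ω₁, ω₂, ω₃, ω₆ }, { ω₁, ω₂, ω₄, ω₅ }, { ω₁, ω₂, ω₄, ω₆ }, { ω₁, ω₂, ω₅, ω₆ }, { ω₁, ω₃, ω₄, ω₅ }, { ω₁, ω₃, ω₄, ω₆ }, { ω₁, ω₃, ω₅, ω₆ }, { ω₁, ω₄, ω₅, ω₆ }, { ω₂, ω₃, ω₄, ω₅ }, { ω₂, ω₃, ω₄, ω₆ }, { ω₂, ω₃, ω₅, ω₆ }, { ω₂, ω₄, ω₅, ω₆ }, { ω₃, ω₄, ω₅, ω₆ }, { ω₁, ω₂, ω₃, ω₄, ω₅ }, { ω₁, ω₂, ω₃, ω₄, ω₆ }, { ω₁, ω₂, ω₃, ω₅, ω₆ }, { ω₁, ω₂, ω₄, ω₅, ω₆ }, { ω₁, ω₃, ω₄, ω₅, ω₆ }, { ω₂, ω₃, ω₄, ω₅, ω₆ }, X }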